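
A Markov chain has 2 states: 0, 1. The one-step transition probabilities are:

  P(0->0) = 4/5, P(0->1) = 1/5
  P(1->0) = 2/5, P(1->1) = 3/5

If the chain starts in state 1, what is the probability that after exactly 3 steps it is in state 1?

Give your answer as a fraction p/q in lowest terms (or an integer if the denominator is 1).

Answer: 47/125

Derivation:
Computing P^3 by repeated multiplication:
P^1 =
  0: [4/5, 1/5]
  1: [2/5, 3/5]
P^2 =
  0: [18/25, 7/25]
  1: [14/25, 11/25]
P^3 =
  0: [86/125, 39/125]
  1: [78/125, 47/125]

(P^3)[1 -> 1] = 47/125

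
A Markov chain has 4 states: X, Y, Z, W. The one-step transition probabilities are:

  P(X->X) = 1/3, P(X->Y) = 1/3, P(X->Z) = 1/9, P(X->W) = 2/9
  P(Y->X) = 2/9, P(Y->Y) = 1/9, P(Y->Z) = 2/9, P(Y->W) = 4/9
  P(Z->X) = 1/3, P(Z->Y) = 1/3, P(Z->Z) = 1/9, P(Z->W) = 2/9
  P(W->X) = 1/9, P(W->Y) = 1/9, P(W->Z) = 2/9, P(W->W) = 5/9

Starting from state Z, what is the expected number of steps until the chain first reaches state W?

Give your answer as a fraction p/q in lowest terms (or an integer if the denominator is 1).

Let h_i = expected steps to first reach W from state i.
Boundary: h_W = 0.
First-step equations for the other states:
  h_X = 1 + 1/3*h_X + 1/3*h_Y + 1/9*h_Z + 2/9*h_W
  h_Y = 1 + 2/9*h_X + 1/9*h_Y + 2/9*h_Z + 4/9*h_W
  h_Z = 1 + 1/3*h_X + 1/3*h_Y + 1/9*h_Z + 2/9*h_W

Substituting h_W = 0 and rearranging gives the linear system (I - Q) h = 1:
  [2/3, -1/3, -1/9] . (h_X, h_Y, h_Z) = 1
  [-2/9, 8/9, -2/9] . (h_X, h_Y, h_Z) = 1
  [-1/3, -1/3, 8/9] . (h_X, h_Y, h_Z) = 1

Solving yields:
  h_X = 99/28
  h_Y = 81/28
  h_Z = 99/28

Starting state is Z, so the expected hitting time is h_Z = 99/28.

Answer: 99/28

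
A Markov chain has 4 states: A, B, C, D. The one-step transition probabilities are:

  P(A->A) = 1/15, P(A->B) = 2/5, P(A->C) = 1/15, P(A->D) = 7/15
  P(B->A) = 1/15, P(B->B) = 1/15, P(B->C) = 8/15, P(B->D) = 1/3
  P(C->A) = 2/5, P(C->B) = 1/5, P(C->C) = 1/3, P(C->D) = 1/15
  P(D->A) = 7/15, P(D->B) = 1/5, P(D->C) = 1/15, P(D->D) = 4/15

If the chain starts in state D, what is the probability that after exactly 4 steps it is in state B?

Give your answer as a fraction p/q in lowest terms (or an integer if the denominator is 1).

Answer: 1276/5625

Derivation:
Computing P^4 by repeated multiplication:
P^1 =
  A: [1/15, 2/5, 1/15, 7/15]
  B: [1/15, 1/15, 8/15, 1/3]
  C: [2/5, 1/5, 1/3, 1/15]
  D: [7/15, 1/5, 1/15, 4/15]
P^2 =
  A: [62/225, 4/25, 61/225, 22/75]
  B: [17/45, 46/225, 6/25, 8/45]
  C: [46/225, 19/75, 56/225, 22/75]
  D: [44/225, 4/15, 8/45, 9/25]
P^3 =
  A: [926/3375, 263/1125, 721/3375, 313/1125]
  B: [49/225, 838/3375, 763/3375, 1039/3375]
  C: [901/3375, 233/1125, 848/3375, 103/375]
  D: [911/3375, 229/1125, 161/675, 36/125]
P^4 =
  A: [12614/50625, 151/675, 11782/50625, 184/625]
  B: [13424/50625, 10654/50625, 12293/50625, 14254/50625]
  C: [13177/50625, 254/1125, 2332/10125, 4786/16875]
  D: [13232/50625, 1276/5625, 11404/50625, 967/3375]

(P^4)[D -> B] = 1276/5625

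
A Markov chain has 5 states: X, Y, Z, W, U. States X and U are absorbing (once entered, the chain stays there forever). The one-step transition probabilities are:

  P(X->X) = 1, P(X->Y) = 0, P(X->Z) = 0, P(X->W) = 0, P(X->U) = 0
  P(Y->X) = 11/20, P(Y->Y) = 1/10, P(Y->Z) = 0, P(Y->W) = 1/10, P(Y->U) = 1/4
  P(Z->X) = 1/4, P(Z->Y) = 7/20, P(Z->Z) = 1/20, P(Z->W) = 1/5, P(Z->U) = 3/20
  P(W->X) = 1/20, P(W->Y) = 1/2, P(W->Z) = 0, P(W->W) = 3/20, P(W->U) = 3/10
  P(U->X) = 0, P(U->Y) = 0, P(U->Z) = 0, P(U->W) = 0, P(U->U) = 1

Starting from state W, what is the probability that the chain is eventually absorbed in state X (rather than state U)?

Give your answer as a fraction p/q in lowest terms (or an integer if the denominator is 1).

Let a_i = P(absorbed in X | start in state i).
Boundary conditions: a_X = 1, a_U = 0.
For each transient state i, a_i = sum_j P(i->j) * a_j:
  a_Y = 11/20*a_X + 1/10*a_Y + 0*a_Z + 1/10*a_W + 1/4*a_U
  a_Z = 1/4*a_X + 7/20*a_Y + 1/20*a_Z + 1/5*a_W + 3/20*a_U
  a_W = 1/20*a_X + 1/2*a_Y + 0*a_Z + 3/20*a_W + 3/10*a_U

Substituting a_X = 1 and a_U = 0, rearrange to (I - Q) a = r where r[i] = P(i -> X):
  [9/10, 0, -1/10] . (a_Y, a_Z, a_W) = 11/20
  [-7/20, 19/20, -1/5] . (a_Y, a_Z, a_W) = 1/4
  [-1/2, 0, 17/20] . (a_Y, a_Z, a_W) = 1/20

Solving yields:
  a_Y = 189/286
  a_Z = 3265/5434
  a_W = 64/143

Starting state is W, so the absorption probability is a_W = 64/143.

Answer: 64/143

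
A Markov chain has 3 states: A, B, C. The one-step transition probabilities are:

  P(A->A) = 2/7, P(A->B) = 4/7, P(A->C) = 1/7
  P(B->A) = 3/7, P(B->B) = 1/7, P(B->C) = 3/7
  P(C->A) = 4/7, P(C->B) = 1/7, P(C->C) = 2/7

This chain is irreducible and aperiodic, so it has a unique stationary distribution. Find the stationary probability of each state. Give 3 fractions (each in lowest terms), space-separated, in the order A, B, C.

The stationary distribution satisfies pi = pi * P, i.e.:
  pi_A = 2/7*pi_A + 3/7*pi_B + 4/7*pi_C
  pi_B = 4/7*pi_A + 1/7*pi_B + 1/7*pi_C
  pi_C = 1/7*pi_A + 3/7*pi_B + 2/7*pi_C
with normalization: pi_A + pi_B + pi_C = 1.

Using the first 2 balance equations plus normalization, the linear system A*pi = b is:
  [-5/7, 3/7, 4/7] . pi = 0
  [4/7, -6/7, 1/7] . pi = 0
  [1, 1, 1] . pi = 1

Solving yields:
  pi_A = 9/22
  pi_B = 7/22
  pi_C = 3/11

Verification (pi * P):
  9/22*2/7 + 7/22*3/7 + 3/11*4/7 = 9/22 = pi_A  (ok)
  9/22*4/7 + 7/22*1/7 + 3/11*1/7 = 7/22 = pi_B  (ok)
  9/22*1/7 + 7/22*3/7 + 3/11*2/7 = 3/11 = pi_C  (ok)

Answer: 9/22 7/22 3/11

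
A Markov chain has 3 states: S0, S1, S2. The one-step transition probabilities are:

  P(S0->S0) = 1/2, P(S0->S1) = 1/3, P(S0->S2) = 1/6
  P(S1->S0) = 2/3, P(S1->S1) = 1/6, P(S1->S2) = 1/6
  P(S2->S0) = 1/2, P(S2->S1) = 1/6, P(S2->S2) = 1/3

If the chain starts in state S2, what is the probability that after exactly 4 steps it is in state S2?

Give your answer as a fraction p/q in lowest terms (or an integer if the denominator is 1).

Computing P^4 by repeated multiplication:
P^1 =
  S0: [1/2, 1/3, 1/6]
  S1: [2/3, 1/6, 1/6]
  S2: [1/2, 1/6, 1/3]
P^2 =
  S0: [5/9, 1/4, 7/36]
  S1: [19/36, 5/18, 7/36]
  S2: [19/36, 1/4, 2/9]
P^3 =
  S0: [13/24, 7/27, 43/216]
  S1: [59/108, 55/216, 43/216]
  S2: [13/24, 55/216, 11/54]
P^4 =
  S0: [44/81, 37/144, 259/1296]
  S1: [703/1296, 167/648, 259/1296]
  S2: [703/1296, 37/144, 65/324]

(P^4)[S2 -> S2] = 65/324

Answer: 65/324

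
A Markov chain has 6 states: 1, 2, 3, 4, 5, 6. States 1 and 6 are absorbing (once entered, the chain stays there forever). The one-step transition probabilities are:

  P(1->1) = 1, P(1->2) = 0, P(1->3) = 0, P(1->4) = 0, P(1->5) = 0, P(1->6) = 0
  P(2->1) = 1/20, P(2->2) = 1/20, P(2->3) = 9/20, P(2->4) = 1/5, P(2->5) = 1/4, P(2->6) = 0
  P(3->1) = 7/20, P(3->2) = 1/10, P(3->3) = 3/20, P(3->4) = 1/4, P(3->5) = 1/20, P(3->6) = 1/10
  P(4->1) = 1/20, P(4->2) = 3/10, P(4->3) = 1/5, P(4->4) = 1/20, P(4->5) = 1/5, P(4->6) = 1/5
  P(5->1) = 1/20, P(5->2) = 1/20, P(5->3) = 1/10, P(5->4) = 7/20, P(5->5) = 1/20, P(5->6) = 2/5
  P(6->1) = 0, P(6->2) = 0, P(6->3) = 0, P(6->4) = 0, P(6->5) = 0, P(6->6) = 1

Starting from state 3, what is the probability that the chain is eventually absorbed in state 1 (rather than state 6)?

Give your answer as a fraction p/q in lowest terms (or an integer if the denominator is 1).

Answer: 14465/23921

Derivation:
Let a_i = P(absorbed in 1 | start in state i).
Boundary conditions: a_1 = 1, a_6 = 0.
For each transient state i, a_i = sum_j P(i->j) * a_j:
  a_2 = 1/20*a_1 + 1/20*a_2 + 9/20*a_3 + 1/5*a_4 + 1/4*a_5 + 0*a_6
  a_3 = 7/20*a_1 + 1/10*a_2 + 3/20*a_3 + 1/4*a_4 + 1/20*a_5 + 1/10*a_6
  a_4 = 1/20*a_1 + 3/10*a_2 + 1/5*a_3 + 1/20*a_4 + 1/5*a_5 + 1/5*a_6
  a_5 = 1/20*a_1 + 1/20*a_2 + 1/10*a_3 + 7/20*a_4 + 1/20*a_5 + 2/5*a_6

Substituting a_1 = 1 and a_6 = 0, rearrange to (I - Q) a = r where r[i] = P(i -> 1):
  [19/20, -9/20, -1/5, -1/4] . (a_2, a_3, a_4, a_5) = 1/20
  [-1/10, 17/20, -1/4, -1/20] . (a_2, a_3, a_4, a_5) = 7/20
  [-3/10, -1/5, 19/20, -1/5] . (a_2, a_3, a_4, a_5) = 1/20
  [-1/20, -1/10, -7/20, 19/20] . (a_2, a_3, a_4, a_5) = 1/20

Solving yields:
  a_2 = 11939/23921
  a_3 = 14465/23921
  a_4 = 1505/3777
  a_5 = 20765/71763

Starting state is 3, so the absorption probability is a_3 = 14465/23921.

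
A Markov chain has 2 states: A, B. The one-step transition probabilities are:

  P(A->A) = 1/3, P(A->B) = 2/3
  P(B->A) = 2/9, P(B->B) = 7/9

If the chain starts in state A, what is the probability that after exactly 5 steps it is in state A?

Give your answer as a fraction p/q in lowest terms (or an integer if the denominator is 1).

Computing P^5 by repeated multiplication:
P^1 =
  A: [1/3, 2/3]
  B: [2/9, 7/9]
P^2 =
  A: [7/27, 20/27]
  B: [20/81, 61/81]
P^3 =
  A: [61/243, 182/243]
  B: [182/729, 547/729]
P^4 =
  A: [547/2187, 1640/2187]
  B: [1640/6561, 4921/6561]
P^5 =
  A: [4921/19683, 14762/19683]
  B: [14762/59049, 44287/59049]

(P^5)[A -> A] = 4921/19683

Answer: 4921/19683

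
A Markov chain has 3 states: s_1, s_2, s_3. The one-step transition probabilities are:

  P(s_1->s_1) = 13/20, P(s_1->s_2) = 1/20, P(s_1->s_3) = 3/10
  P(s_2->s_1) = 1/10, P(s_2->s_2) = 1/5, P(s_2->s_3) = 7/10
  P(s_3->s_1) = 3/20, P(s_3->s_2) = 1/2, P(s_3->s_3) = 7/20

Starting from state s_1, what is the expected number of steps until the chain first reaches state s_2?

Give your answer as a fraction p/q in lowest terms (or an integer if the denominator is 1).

Let h_i = expected steps to first reach s_2 from state i.
Boundary: h_s_2 = 0.
First-step equations for the other states:
  h_s_1 = 1 + 13/20*h_s_1 + 1/20*h_s_2 + 3/10*h_s_3
  h_s_3 = 1 + 3/20*h_s_1 + 1/2*h_s_2 + 7/20*h_s_3

Substituting h_s_2 = 0 and rearranging gives the linear system (I - Q) h = 1:
  [7/20, -3/10] . (h_s_1, h_s_3) = 1
  [-3/20, 13/20] . (h_s_1, h_s_3) = 1

Solving yields:
  h_s_1 = 380/73
  h_s_3 = 200/73

Starting state is s_1, so the expected hitting time is h_s_1 = 380/73.

Answer: 380/73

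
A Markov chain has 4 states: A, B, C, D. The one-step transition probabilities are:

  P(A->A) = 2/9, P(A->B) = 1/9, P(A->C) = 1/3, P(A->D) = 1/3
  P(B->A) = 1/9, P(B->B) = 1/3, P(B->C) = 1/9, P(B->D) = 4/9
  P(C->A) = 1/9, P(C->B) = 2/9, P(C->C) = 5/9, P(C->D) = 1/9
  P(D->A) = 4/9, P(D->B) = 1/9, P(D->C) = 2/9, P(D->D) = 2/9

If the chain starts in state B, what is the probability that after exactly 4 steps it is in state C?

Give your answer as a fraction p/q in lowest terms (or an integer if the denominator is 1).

Answer: 2176/6561

Derivation:
Computing P^4 by repeated multiplication:
P^1 =
  A: [2/9, 1/9, 1/3, 1/3]
  B: [1/9, 1/3, 1/9, 4/9]
  C: [1/9, 2/9, 5/9, 1/9]
  D: [4/9, 1/9, 2/9, 2/9]
P^2 =
  A: [20/81, 14/81, 28/81, 19/81]
  B: [22/81, 16/81, 19/81, 8/27]
  C: [13/81, 2/9, 32/81, 2/9]
  D: [19/81, 13/81, 1/3, 22/81]
P^3 =
  A: [158/729, 137/729, 28/81, 182/729]
  B: [175/729, 44/243, 25/81, 197/729]
  C: [148/729, 149/729, 253/729, 179/729]
  D: [166/729, 134/729, 83/243, 20/81]
P^4 =
  A: [1433/6561, 1255/6561, 745/2187, 182/729]
  B: [1495/6561, 406/2187, 2176/6561, 1672/6561]
  C: [1414/6561, 1280/6561, 2216/6561, 1651/6561]
  D: [1435/6561, 1246/6561, 2237/6561, 1643/6561]

(P^4)[B -> C] = 2176/6561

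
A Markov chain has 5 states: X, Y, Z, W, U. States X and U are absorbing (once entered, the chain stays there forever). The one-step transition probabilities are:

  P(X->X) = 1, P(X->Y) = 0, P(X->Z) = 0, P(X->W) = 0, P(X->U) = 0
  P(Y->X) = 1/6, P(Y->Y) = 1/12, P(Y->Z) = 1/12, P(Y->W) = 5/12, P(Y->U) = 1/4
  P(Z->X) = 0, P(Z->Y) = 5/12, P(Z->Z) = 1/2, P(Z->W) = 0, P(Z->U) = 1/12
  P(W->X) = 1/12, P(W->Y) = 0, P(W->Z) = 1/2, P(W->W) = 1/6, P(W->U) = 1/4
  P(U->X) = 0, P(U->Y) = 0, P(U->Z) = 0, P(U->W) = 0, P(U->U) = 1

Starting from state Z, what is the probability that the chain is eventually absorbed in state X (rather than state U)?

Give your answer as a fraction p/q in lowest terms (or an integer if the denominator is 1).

Let a_i = P(absorbed in X | start in state i).
Boundary conditions: a_X = 1, a_U = 0.
For each transient state i, a_i = sum_j P(i->j) * a_j:
  a_Y = 1/6*a_X + 1/12*a_Y + 1/12*a_Z + 5/12*a_W + 1/4*a_U
  a_Z = 0*a_X + 5/12*a_Y + 1/2*a_Z + 0*a_W + 1/12*a_U
  a_W = 1/12*a_X + 0*a_Y + 1/2*a_Z + 1/6*a_W + 1/4*a_U

Substituting a_X = 1 and a_U = 0, rearrange to (I - Q) a = r where r[i] = P(i -> X):
  [11/12, -1/12, -5/12] . (a_Y, a_Z, a_W) = 1/6
  [-5/12, 1/2, 0] . (a_Y, a_Z, a_W) = 0
  [0, -1/2, 5/6] . (a_Y, a_Z, a_W) = 1/12

Solving yields:
  a_Y = 15/46
  a_Z = 25/92
  a_W = 121/460

Starting state is Z, so the absorption probability is a_Z = 25/92.

Answer: 25/92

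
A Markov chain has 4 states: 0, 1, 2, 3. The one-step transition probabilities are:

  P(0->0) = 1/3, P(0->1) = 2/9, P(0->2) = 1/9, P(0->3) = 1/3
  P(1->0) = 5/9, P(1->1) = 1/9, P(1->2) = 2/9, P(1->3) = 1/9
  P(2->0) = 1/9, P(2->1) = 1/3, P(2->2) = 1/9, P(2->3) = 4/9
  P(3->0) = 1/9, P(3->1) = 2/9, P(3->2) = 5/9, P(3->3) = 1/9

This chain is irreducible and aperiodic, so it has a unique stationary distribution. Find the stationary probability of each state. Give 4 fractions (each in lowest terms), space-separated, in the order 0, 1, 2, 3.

The stationary distribution satisfies pi = pi * P, i.e.:
  pi_0 = 1/3*pi_0 + 5/9*pi_1 + 1/9*pi_2 + 1/9*pi_3
  pi_1 = 2/9*pi_0 + 1/9*pi_1 + 1/3*pi_2 + 2/9*pi_3
  pi_2 = 1/9*pi_0 + 2/9*pi_1 + 1/9*pi_2 + 5/9*pi_3
  pi_3 = 1/3*pi_0 + 1/9*pi_1 + 4/9*pi_2 + 1/9*pi_3
with normalization: pi_0 + pi_1 + pi_2 + pi_3 = 1.

Using the first 3 balance equations plus normalization, the linear system A*pi = b is:
  [-2/3, 5/9, 1/9, 1/9] . pi = 0
  [2/9, -8/9, 1/3, 2/9] . pi = 0
  [1/9, 2/9, -8/9, 5/9] . pi = 0
  [1, 1, 1, 1] . pi = 1

Solving yields:
  pi_0 = 257/947
  pi_1 = 213/947
  pi_2 = 236/947
  pi_3 = 241/947

Verification (pi * P):
  257/947*1/3 + 213/947*5/9 + 236/947*1/9 + 241/947*1/9 = 257/947 = pi_0  (ok)
  257/947*2/9 + 213/947*1/9 + 236/947*1/3 + 241/947*2/9 = 213/947 = pi_1  (ok)
  257/947*1/9 + 213/947*2/9 + 236/947*1/9 + 241/947*5/9 = 236/947 = pi_2  (ok)
  257/947*1/3 + 213/947*1/9 + 236/947*4/9 + 241/947*1/9 = 241/947 = pi_3  (ok)

Answer: 257/947 213/947 236/947 241/947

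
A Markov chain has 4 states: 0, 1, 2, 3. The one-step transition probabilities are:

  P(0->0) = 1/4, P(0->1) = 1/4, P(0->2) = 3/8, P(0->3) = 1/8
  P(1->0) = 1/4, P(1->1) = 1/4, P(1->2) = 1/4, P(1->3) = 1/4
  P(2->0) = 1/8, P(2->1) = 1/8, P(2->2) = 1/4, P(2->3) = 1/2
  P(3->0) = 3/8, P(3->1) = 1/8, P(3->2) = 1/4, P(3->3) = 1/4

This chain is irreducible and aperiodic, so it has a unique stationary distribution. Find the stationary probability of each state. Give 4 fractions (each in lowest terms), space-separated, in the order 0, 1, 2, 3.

Answer: 66/263 47/263 74/263 76/263

Derivation:
The stationary distribution satisfies pi = pi * P, i.e.:
  pi_0 = 1/4*pi_0 + 1/4*pi_1 + 1/8*pi_2 + 3/8*pi_3
  pi_1 = 1/4*pi_0 + 1/4*pi_1 + 1/8*pi_2 + 1/8*pi_3
  pi_2 = 3/8*pi_0 + 1/4*pi_1 + 1/4*pi_2 + 1/4*pi_3
  pi_3 = 1/8*pi_0 + 1/4*pi_1 + 1/2*pi_2 + 1/4*pi_3
with normalization: pi_0 + pi_1 + pi_2 + pi_3 = 1.

Using the first 3 balance equations plus normalization, the linear system A*pi = b is:
  [-3/4, 1/4, 1/8, 3/8] . pi = 0
  [1/4, -3/4, 1/8, 1/8] . pi = 0
  [3/8, 1/4, -3/4, 1/4] . pi = 0
  [1, 1, 1, 1] . pi = 1

Solving yields:
  pi_0 = 66/263
  pi_1 = 47/263
  pi_2 = 74/263
  pi_3 = 76/263

Verification (pi * P):
  66/263*1/4 + 47/263*1/4 + 74/263*1/8 + 76/263*3/8 = 66/263 = pi_0  (ok)
  66/263*1/4 + 47/263*1/4 + 74/263*1/8 + 76/263*1/8 = 47/263 = pi_1  (ok)
  66/263*3/8 + 47/263*1/4 + 74/263*1/4 + 76/263*1/4 = 74/263 = pi_2  (ok)
  66/263*1/8 + 47/263*1/4 + 74/263*1/2 + 76/263*1/4 = 76/263 = pi_3  (ok)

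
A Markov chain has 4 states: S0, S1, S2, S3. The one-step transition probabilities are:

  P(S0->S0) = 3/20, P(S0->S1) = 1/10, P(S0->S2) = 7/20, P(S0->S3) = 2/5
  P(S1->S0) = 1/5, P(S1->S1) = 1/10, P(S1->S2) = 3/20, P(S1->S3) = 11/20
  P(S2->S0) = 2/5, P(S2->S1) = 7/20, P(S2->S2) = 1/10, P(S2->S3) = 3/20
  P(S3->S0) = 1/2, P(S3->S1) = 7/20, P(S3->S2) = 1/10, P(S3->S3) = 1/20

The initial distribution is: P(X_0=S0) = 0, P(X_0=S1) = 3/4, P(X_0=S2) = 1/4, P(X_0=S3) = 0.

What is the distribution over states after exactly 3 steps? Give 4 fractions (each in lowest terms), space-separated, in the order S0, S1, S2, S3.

Answer: 2291/8000 257/1280 1279/6400 313/1000

Derivation:
Propagating the distribution step by step (d_{t+1} = d_t * P):
d_0 = (S0=0, S1=3/4, S2=1/4, S3=0)
  d_1[S0] = 0*3/20 + 3/4*1/5 + 1/4*2/5 + 0*1/2 = 1/4
  d_1[S1] = 0*1/10 + 3/4*1/10 + 1/4*7/20 + 0*7/20 = 13/80
  d_1[S2] = 0*7/20 + 3/4*3/20 + 1/4*1/10 + 0*1/10 = 11/80
  d_1[S3] = 0*2/5 + 3/4*11/20 + 1/4*3/20 + 0*1/20 = 9/20
d_1 = (S0=1/4, S1=13/80, S2=11/80, S3=9/20)
  d_2[S0] = 1/4*3/20 + 13/80*1/5 + 11/80*2/5 + 9/20*1/2 = 7/20
  d_2[S1] = 1/4*1/10 + 13/80*1/10 + 11/80*7/20 + 9/20*7/20 = 79/320
  d_2[S2] = 1/4*7/20 + 13/80*3/20 + 11/80*1/10 + 9/20*1/10 = 273/1600
  d_2[S3] = 1/4*2/5 + 13/80*11/20 + 11/80*3/20 + 9/20*1/20 = 93/400
d_2 = (S0=7/20, S1=79/320, S2=273/1600, S3=93/400)
  d_3[S0] = 7/20*3/20 + 79/320*1/5 + 273/1600*2/5 + 93/400*1/2 = 2291/8000
  d_3[S1] = 7/20*1/10 + 79/320*1/10 + 273/1600*7/20 + 93/400*7/20 = 257/1280
  d_3[S2] = 7/20*7/20 + 79/320*3/20 + 273/1600*1/10 + 93/400*1/10 = 1279/6400
  d_3[S3] = 7/20*2/5 + 79/320*11/20 + 273/1600*3/20 + 93/400*1/20 = 313/1000
d_3 = (S0=2291/8000, S1=257/1280, S2=1279/6400, S3=313/1000)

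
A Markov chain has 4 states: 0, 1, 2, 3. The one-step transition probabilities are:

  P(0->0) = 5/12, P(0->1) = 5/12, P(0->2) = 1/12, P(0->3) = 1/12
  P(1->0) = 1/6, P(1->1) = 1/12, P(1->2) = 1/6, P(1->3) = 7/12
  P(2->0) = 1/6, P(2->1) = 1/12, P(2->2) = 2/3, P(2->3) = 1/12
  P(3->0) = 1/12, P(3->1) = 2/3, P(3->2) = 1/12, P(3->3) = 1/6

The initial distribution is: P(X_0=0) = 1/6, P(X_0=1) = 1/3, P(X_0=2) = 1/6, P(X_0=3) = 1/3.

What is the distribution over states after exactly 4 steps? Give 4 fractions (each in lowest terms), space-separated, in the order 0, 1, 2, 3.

Propagating the distribution step by step (d_{t+1} = d_t * P):
d_0 = (0=1/6, 1=1/3, 2=1/6, 3=1/3)
  d_1[0] = 1/6*5/12 + 1/3*1/6 + 1/6*1/6 + 1/3*1/12 = 13/72
  d_1[1] = 1/6*5/12 + 1/3*1/12 + 1/6*1/12 + 1/3*2/3 = 1/3
  d_1[2] = 1/6*1/12 + 1/3*1/6 + 1/6*2/3 + 1/3*1/12 = 5/24
  d_1[3] = 1/6*1/12 + 1/3*7/12 + 1/6*1/12 + 1/3*1/6 = 5/18
d_1 = (0=13/72, 1=1/3, 2=5/24, 3=5/18)
  d_2[0] = 13/72*5/12 + 1/3*1/6 + 5/24*1/6 + 5/18*1/12 = 163/864
  d_2[1] = 13/72*5/12 + 1/3*1/12 + 5/24*1/12 + 5/18*2/3 = 11/36
  d_2[2] = 13/72*1/12 + 1/3*1/6 + 5/24*2/3 + 5/18*1/12 = 67/288
  d_2[3] = 13/72*1/12 + 1/3*7/12 + 5/24*1/12 + 5/18*1/6 = 59/216
d_2 = (0=163/864, 1=11/36, 2=67/288, 3=59/216)
  d_3[0] = 163/864*5/12 + 11/36*1/6 + 67/288*1/6 + 59/216*1/12 = 1981/10368
  d_3[1] = 163/864*5/12 + 11/36*1/12 + 67/288*1/12 + 59/216*2/3 = 11/36
  d_3[2] = 163/864*1/12 + 11/36*1/6 + 67/288*2/3 + 59/216*1/12 = 845/3456
  d_3[3] = 163/864*1/12 + 11/36*7/12 + 67/288*1/12 + 59/216*1/6 = 671/2592
d_3 = (0=1981/10368, 1=11/36, 2=845/3456, 3=671/2592)
  d_4[0] = 1981/10368*5/12 + 11/36*1/6 + 845/3456*1/6 + 671/2592*1/12 = 23995/124416
  d_4[1] = 1981/10368*5/12 + 11/36*1/12 + 845/3456*1/12 + 671/2592*2/3 = 515/1728
  d_4[2] = 1981/10368*1/12 + 11/36*1/6 + 845/3456*2/3 + 671/2592*1/12 = 10427/41472
  d_4[3] = 1981/10368*1/12 + 11/36*7/12 + 845/3456*1/12 + 671/2592*1/6 = 8015/31104
d_4 = (0=23995/124416, 1=515/1728, 2=10427/41472, 3=8015/31104)

Answer: 23995/124416 515/1728 10427/41472 8015/31104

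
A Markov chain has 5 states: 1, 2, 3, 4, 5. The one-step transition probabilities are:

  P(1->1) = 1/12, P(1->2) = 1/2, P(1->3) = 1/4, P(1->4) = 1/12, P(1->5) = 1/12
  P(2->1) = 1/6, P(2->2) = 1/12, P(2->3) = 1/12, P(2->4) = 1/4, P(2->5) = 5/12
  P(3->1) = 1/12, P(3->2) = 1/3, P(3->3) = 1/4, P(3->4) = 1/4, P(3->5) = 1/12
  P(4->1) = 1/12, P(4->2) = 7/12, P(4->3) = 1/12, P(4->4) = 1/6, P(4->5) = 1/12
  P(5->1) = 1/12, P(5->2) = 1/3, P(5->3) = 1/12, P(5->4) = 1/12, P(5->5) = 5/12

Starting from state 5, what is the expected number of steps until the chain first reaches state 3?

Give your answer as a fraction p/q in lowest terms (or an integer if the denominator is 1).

Let h_i = expected steps to first reach 3 from state i.
Boundary: h_3 = 0.
First-step equations for the other states:
  h_1 = 1 + 1/12*h_1 + 1/2*h_2 + 1/4*h_3 + 1/12*h_4 + 1/12*h_5
  h_2 = 1 + 1/6*h_1 + 1/12*h_2 + 1/12*h_3 + 1/4*h_4 + 5/12*h_5
  h_4 = 1 + 1/12*h_1 + 7/12*h_2 + 1/12*h_3 + 1/6*h_4 + 1/12*h_5
  h_5 = 1 + 1/12*h_1 + 1/3*h_2 + 1/12*h_3 + 1/12*h_4 + 5/12*h_5

Substituting h_3 = 0 and rearranging gives the linear system (I - Q) h = 1:
  [11/12, -1/2, -1/12, -1/12] . (h_1, h_2, h_4, h_5) = 1
  [-1/6, 11/12, -1/4, -5/12] . (h_1, h_2, h_4, h_5) = 1
  [-1/12, -7/12, 5/6, -1/12] . (h_1, h_2, h_4, h_5) = 1
  [-1/12, -1/3, -1/12, 7/12] . (h_1, h_2, h_4, h_5) = 1

Solving yields:
  h_1 = 3136/383
  h_2 = 3728/383
  h_4 = 3760/383
  h_5 = 3772/383

Starting state is 5, so the expected hitting time is h_5 = 3772/383.

Answer: 3772/383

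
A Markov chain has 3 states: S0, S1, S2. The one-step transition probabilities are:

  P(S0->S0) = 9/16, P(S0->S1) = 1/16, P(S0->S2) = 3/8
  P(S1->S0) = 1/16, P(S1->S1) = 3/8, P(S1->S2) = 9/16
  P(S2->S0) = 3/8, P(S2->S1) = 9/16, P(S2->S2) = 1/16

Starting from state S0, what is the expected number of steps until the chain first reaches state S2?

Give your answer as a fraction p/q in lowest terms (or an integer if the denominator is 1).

Let h_i = expected steps to first reach S2 from state i.
Boundary: h_S2 = 0.
First-step equations for the other states:
  h_S0 = 1 + 9/16*h_S0 + 1/16*h_S1 + 3/8*h_S2
  h_S1 = 1 + 1/16*h_S0 + 3/8*h_S1 + 9/16*h_S2

Substituting h_S2 = 0 and rearranging gives the linear system (I - Q) h = 1:
  [7/16, -1/16] . (h_S0, h_S1) = 1
  [-1/16, 5/8] . (h_S0, h_S1) = 1

Solving yields:
  h_S0 = 176/69
  h_S1 = 128/69

Starting state is S0, so the expected hitting time is h_S0 = 176/69.

Answer: 176/69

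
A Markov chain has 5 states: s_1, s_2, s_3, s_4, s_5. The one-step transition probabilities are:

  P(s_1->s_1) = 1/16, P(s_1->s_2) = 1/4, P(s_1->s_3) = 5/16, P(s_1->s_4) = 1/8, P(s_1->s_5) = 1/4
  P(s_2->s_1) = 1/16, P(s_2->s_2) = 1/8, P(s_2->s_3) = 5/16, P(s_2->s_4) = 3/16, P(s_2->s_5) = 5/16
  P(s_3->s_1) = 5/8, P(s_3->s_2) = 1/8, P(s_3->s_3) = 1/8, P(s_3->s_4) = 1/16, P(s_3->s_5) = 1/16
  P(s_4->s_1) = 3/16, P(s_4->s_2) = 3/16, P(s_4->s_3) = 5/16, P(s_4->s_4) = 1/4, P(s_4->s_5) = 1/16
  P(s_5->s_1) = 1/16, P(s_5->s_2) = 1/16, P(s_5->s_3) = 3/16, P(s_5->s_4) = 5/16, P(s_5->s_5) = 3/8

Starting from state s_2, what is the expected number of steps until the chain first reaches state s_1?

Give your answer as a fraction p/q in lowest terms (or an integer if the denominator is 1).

Let h_i = expected steps to first reach s_1 from state i.
Boundary: h_s_1 = 0.
First-step equations for the other states:
  h_s_2 = 1 + 1/16*h_s_1 + 1/8*h_s_2 + 5/16*h_s_3 + 3/16*h_s_4 + 5/16*h_s_5
  h_s_3 = 1 + 5/8*h_s_1 + 1/8*h_s_2 + 1/8*h_s_3 + 1/16*h_s_4 + 1/16*h_s_5
  h_s_4 = 1 + 3/16*h_s_1 + 3/16*h_s_2 + 5/16*h_s_3 + 1/4*h_s_4 + 1/16*h_s_5
  h_s_5 = 1 + 1/16*h_s_1 + 1/16*h_s_2 + 3/16*h_s_3 + 5/16*h_s_4 + 3/8*h_s_5

Substituting h_s_1 = 0 and rearranging gives the linear system (I - Q) h = 1:
  [7/8, -5/16, -3/16, -5/16] . (h_s_2, h_s_3, h_s_4, h_s_5) = 1
  [-1/8, 7/8, -1/16, -1/16] . (h_s_2, h_s_3, h_s_4, h_s_5) = 1
  [-3/16, -5/16, 3/4, -1/16] . (h_s_2, h_s_3, h_s_4, h_s_5) = 1
  [-1/16, -3/16, -5/16, 5/8] . (h_s_2, h_s_3, h_s_4, h_s_5) = 1

Solving yields:
  h_s_2 = 4323/961
  h_s_3 = 2302/961
  h_s_4 = 3697/961
  h_s_5 = 4509/961

Starting state is s_2, so the expected hitting time is h_s_2 = 4323/961.

Answer: 4323/961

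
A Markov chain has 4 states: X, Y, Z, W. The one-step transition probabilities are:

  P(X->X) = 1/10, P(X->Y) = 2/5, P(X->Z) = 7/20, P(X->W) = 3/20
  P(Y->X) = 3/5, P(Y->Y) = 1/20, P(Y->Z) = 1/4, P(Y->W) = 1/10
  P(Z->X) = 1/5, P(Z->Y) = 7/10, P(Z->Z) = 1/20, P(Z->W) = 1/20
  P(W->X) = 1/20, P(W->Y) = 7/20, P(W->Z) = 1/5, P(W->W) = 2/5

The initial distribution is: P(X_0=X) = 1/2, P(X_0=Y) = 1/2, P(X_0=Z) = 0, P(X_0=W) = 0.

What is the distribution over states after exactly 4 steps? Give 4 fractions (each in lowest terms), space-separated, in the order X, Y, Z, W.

Propagating the distribution step by step (d_{t+1} = d_t * P):
d_0 = (X=1/2, Y=1/2, Z=0, W=0)
  d_1[X] = 1/2*1/10 + 1/2*3/5 + 0*1/5 + 0*1/20 = 7/20
  d_1[Y] = 1/2*2/5 + 1/2*1/20 + 0*7/10 + 0*7/20 = 9/40
  d_1[Z] = 1/2*7/20 + 1/2*1/4 + 0*1/20 + 0*1/5 = 3/10
  d_1[W] = 1/2*3/20 + 1/2*1/10 + 0*1/20 + 0*2/5 = 1/8
d_1 = (X=7/20, Y=9/40, Z=3/10, W=1/8)
  d_2[X] = 7/20*1/10 + 9/40*3/5 + 3/10*1/5 + 1/8*1/20 = 189/800
  d_2[Y] = 7/20*2/5 + 9/40*1/20 + 3/10*7/10 + 1/8*7/20 = 81/200
  d_2[Z] = 7/20*7/20 + 9/40*1/4 + 3/10*1/20 + 1/8*1/5 = 7/32
  d_2[W] = 7/20*3/20 + 9/40*1/10 + 3/10*1/20 + 1/8*2/5 = 7/50
d_2 = (X=189/800, Y=81/200, Z=7/32, W=7/50)
  d_3[X] = 189/800*1/10 + 81/200*3/5 + 7/32*1/5 + 7/50*1/20 = 2539/8000
  d_3[Y] = 189/800*2/5 + 81/200*1/20 + 7/32*7/10 + 7/50*7/20 = 507/1600
  d_3[Z] = 189/800*7/20 + 81/200*1/4 + 7/32*1/20 + 7/50*1/5 = 1783/8000
  d_3[W] = 189/800*3/20 + 81/200*1/10 + 7/32*1/20 + 7/50*2/5 = 1143/8000
d_3 = (X=2539/8000, Y=507/1600, Z=1783/8000, W=1143/8000)
  d_4[X] = 2539/8000*1/10 + 507/1600*3/5 + 1783/8000*1/5 + 1143/8000*1/20 = 43773/160000
  d_4[Y] = 2539/8000*2/5 + 507/1600*1/20 + 1783/8000*7/10 + 1143/8000*7/20 = 5581/16000
  d_4[Z] = 2539/8000*7/20 + 507/1600*1/4 + 1783/8000*1/20 + 1143/8000*1/5 = 36803/160000
  d_4[W] = 2539/8000*3/20 + 507/1600*1/10 + 1783/8000*1/20 + 1143/8000*2/5 = 11807/80000
d_4 = (X=43773/160000, Y=5581/16000, Z=36803/160000, W=11807/80000)

Answer: 43773/160000 5581/16000 36803/160000 11807/80000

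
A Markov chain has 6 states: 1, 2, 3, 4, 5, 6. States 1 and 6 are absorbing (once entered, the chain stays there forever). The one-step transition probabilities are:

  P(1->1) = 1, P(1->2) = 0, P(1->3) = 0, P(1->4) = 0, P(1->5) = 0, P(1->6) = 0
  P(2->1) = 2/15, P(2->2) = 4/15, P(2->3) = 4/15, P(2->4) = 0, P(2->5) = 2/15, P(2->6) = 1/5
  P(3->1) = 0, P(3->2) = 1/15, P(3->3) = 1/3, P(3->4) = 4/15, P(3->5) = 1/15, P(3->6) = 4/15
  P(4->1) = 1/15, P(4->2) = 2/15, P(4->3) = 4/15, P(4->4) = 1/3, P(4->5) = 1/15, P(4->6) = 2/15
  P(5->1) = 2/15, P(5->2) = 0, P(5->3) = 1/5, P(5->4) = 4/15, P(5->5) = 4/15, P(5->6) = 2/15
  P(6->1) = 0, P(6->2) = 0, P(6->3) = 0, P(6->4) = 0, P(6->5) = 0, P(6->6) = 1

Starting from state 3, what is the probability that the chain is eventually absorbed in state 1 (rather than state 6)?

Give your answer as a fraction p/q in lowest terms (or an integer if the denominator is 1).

Answer: 660/3989

Derivation:
Let a_i = P(absorbed in 1 | start in state i).
Boundary conditions: a_1 = 1, a_6 = 0.
For each transient state i, a_i = sum_j P(i->j) * a_j:
  a_2 = 2/15*a_1 + 4/15*a_2 + 4/15*a_3 + 0*a_4 + 2/15*a_5 + 1/5*a_6
  a_3 = 0*a_1 + 1/15*a_2 + 1/3*a_3 + 4/15*a_4 + 1/15*a_5 + 4/15*a_6
  a_4 = 1/15*a_1 + 2/15*a_2 + 4/15*a_3 + 1/3*a_4 + 1/15*a_5 + 2/15*a_6
  a_5 = 2/15*a_1 + 0*a_2 + 1/5*a_3 + 4/15*a_4 + 4/15*a_5 + 2/15*a_6

Substituting a_1 = 1 and a_6 = 0, rearrange to (I - Q) a = r where r[i] = P(i -> 1):
  [11/15, -4/15, 0, -2/15] . (a_2, a_3, a_4, a_5) = 2/15
  [-1/15, 2/3, -4/15, -1/15] . (a_2, a_3, a_4, a_5) = 0
  [-2/15, -4/15, 2/3, -1/15] . (a_2, a_3, a_4, a_5) = 1/15
  [0, -1/5, -4/15, 11/15] . (a_2, a_3, a_4, a_5) = 2/15

Solving yields:
  a_2 = 1198/3989
  a_3 = 660/3989
  a_4 = 2061/7978
  a_5 = 1280/3989

Starting state is 3, so the absorption probability is a_3 = 660/3989.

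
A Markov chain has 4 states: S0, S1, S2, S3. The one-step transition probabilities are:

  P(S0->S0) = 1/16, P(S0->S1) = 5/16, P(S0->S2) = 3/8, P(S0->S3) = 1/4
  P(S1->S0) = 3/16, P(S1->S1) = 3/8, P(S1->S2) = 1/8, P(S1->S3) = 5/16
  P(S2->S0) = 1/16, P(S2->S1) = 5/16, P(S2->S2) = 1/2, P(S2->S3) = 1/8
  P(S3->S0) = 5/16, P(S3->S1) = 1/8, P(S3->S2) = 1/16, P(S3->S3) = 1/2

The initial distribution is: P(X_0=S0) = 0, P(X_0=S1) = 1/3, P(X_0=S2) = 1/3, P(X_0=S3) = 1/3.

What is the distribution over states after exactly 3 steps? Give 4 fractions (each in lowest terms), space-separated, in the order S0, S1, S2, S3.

Propagating the distribution step by step (d_{t+1} = d_t * P):
d_0 = (S0=0, S1=1/3, S2=1/3, S3=1/3)
  d_1[S0] = 0*1/16 + 1/3*3/16 + 1/3*1/16 + 1/3*5/16 = 3/16
  d_1[S1] = 0*5/16 + 1/3*3/8 + 1/3*5/16 + 1/3*1/8 = 13/48
  d_1[S2] = 0*3/8 + 1/3*1/8 + 1/3*1/2 + 1/3*1/16 = 11/48
  d_1[S3] = 0*1/4 + 1/3*5/16 + 1/3*1/8 + 1/3*1/2 = 5/16
d_1 = (S0=3/16, S1=13/48, S2=11/48, S3=5/16)
  d_2[S0] = 3/16*1/16 + 13/48*3/16 + 11/48*1/16 + 5/16*5/16 = 67/384
  d_2[S1] = 3/16*5/16 + 13/48*3/8 + 11/48*5/16 + 5/16*1/8 = 13/48
  d_2[S2] = 3/16*3/8 + 13/48*1/8 + 11/48*1/2 + 5/16*1/16 = 61/256
  d_2[S3] = 3/16*1/4 + 13/48*5/16 + 11/48*1/8 + 5/16*1/2 = 81/256
d_2 = (S0=67/384, S1=13/48, S2=61/256, S3=81/256)
  d_3[S0] = 67/384*1/16 + 13/48*3/16 + 61/256*1/16 + 81/256*5/16 = 539/3072
  d_3[S1] = 67/384*5/16 + 13/48*3/8 + 61/256*5/16 + 81/256*1/8 = 3319/12288
  d_3[S2] = 67/384*3/8 + 13/48*1/8 + 61/256*1/2 + 81/256*1/16 = 2927/12288
  d_3[S3] = 67/384*1/4 + 13/48*5/16 + 61/256*1/8 + 81/256*1/2 = 1943/6144
d_3 = (S0=539/3072, S1=3319/12288, S2=2927/12288, S3=1943/6144)

Answer: 539/3072 3319/12288 2927/12288 1943/6144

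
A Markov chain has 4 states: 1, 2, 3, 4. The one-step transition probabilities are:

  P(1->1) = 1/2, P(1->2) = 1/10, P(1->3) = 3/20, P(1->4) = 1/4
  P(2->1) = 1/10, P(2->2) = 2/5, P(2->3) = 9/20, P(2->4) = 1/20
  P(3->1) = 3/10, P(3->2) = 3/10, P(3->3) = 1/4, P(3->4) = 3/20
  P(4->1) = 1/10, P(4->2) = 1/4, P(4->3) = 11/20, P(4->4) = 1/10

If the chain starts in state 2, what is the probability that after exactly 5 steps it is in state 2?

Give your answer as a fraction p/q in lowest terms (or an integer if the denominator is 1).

Answer: 851631/3200000

Derivation:
Computing P^5 by repeated multiplication:
P^1 =
  1: [1/2, 1/10, 3/20, 1/4]
  2: [1/10, 2/5, 9/20, 1/20]
  3: [3/10, 3/10, 1/4, 3/20]
  4: [1/10, 1/4, 11/20, 1/10]
P^2 =
  1: [33/100, 79/400, 59/200, 71/400]
  2: [23/100, 127/400, 67/200, 47/400]
  3: [27/100, 21/80, 13/40, 57/400]
  4: [1/4, 3/10, 8/25, 13/100]
P^3 =
  1: [291/1000, 1959/8000, 1239/4000, 247/1600]
  2: [259/1000, 2239/8000, 1303/4000, 1083/8000]
  3: [273/1000, 2121/8000, 1273/4000, 1149/8000]
  4: [33/125, 547/2000, 81/250, 277/2000]
P^4 =
  1: [5567/20000, 41371/160000, 5059/16000, 23503/160000]
  2: [43/160, 43107/160000, 5131/16000, 22583/160000]
  3: [5457/20000, 42357/160000, 5101/16000, 22977/160000]
  4: [169/625, 2141/8000, 6397/20000, 1137/8000]
P^5 =
  1: [109831/400000, 168219/640000, 101743/320000, 462827/3200000]
  2: [21731/80000, 851631/3200000, 510963/1600000, 457203/3200000]
  3: [109161/400000, 847113/3200000, 509989/1600000, 459621/3200000]
  4: [27213/100000, 212461/800000, 127649/400000, 114537/800000]

(P^5)[2 -> 2] = 851631/3200000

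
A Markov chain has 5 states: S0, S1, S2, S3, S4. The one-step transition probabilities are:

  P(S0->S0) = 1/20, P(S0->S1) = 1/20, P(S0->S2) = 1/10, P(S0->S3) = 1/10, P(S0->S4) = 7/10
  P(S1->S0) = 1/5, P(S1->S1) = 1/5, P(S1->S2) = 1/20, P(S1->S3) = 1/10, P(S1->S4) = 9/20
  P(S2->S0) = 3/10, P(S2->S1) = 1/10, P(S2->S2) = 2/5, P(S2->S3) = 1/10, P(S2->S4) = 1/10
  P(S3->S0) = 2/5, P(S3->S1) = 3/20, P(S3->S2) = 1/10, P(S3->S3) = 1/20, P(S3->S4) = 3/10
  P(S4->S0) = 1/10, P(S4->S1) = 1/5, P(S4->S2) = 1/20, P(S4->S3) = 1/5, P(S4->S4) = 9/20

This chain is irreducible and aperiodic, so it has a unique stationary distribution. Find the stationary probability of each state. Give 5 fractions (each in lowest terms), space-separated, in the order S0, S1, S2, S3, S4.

The stationary distribution satisfies pi = pi * P, i.e.:
  pi_S0 = 1/20*pi_S0 + 1/5*pi_S1 + 3/10*pi_S2 + 2/5*pi_S3 + 1/10*pi_S4
  pi_S1 = 1/20*pi_S0 + 1/5*pi_S1 + 1/10*pi_S2 + 3/20*pi_S3 + 1/5*pi_S4
  pi_S2 = 1/10*pi_S0 + 1/20*pi_S1 + 2/5*pi_S2 + 1/10*pi_S3 + 1/20*pi_S4
  pi_S3 = 1/10*pi_S0 + 1/10*pi_S1 + 1/10*pi_S2 + 1/20*pi_S3 + 1/5*pi_S4
  pi_S4 = 7/10*pi_S0 + 9/20*pi_S1 + 1/10*pi_S2 + 3/10*pi_S3 + 9/20*pi_S4
with normalization: pi_S0 + pi_S1 + pi_S2 + pi_S3 + pi_S4 = 1.

Using the first 4 balance equations plus normalization, the linear system A*pi = b is:
  [-19/20, 1/5, 3/10, 2/5, 1/10] . pi = 0
  [1/20, -4/5, 1/10, 3/20, 1/5] . pi = 0
  [1/10, 1/20, -3/5, 1/10, 1/20] . pi = 0
  [1/10, 1/10, 1/10, -19/20, 1/5] . pi = 0
  [1, 1, 1, 1, 1] . pi = 1

Solving yields:
  pi_S0 = 5425/32199
  pi_S1 = 10165/64398
  pi_S2 = 3233/32199
  pi_S3 = 4405/32199
  pi_S4 = 9369/21466

Verification (pi * P):
  5425/32199*1/20 + 10165/64398*1/5 + 3233/32199*3/10 + 4405/32199*2/5 + 9369/21466*1/10 = 5425/32199 = pi_S0  (ok)
  5425/32199*1/20 + 10165/64398*1/5 + 3233/32199*1/10 + 4405/32199*3/20 + 9369/21466*1/5 = 10165/64398 = pi_S1  (ok)
  5425/32199*1/10 + 10165/64398*1/20 + 3233/32199*2/5 + 4405/32199*1/10 + 9369/21466*1/20 = 3233/32199 = pi_S2  (ok)
  5425/32199*1/10 + 10165/64398*1/10 + 3233/32199*1/10 + 4405/32199*1/20 + 9369/21466*1/5 = 4405/32199 = pi_S3  (ok)
  5425/32199*7/10 + 10165/64398*9/20 + 3233/32199*1/10 + 4405/32199*3/10 + 9369/21466*9/20 = 9369/21466 = pi_S4  (ok)

Answer: 5425/32199 10165/64398 3233/32199 4405/32199 9369/21466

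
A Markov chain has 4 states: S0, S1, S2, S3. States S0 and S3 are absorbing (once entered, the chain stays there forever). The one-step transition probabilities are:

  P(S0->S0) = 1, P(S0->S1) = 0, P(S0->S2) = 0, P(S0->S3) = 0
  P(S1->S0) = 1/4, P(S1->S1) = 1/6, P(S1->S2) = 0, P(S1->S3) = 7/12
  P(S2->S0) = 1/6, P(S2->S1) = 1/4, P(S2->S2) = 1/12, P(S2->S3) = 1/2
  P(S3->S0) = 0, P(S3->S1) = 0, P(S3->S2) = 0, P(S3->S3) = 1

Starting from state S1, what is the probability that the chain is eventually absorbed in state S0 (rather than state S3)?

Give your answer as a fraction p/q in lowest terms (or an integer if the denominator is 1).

Let a_i = P(absorbed in S0 | start in state i).
Boundary conditions: a_S0 = 1, a_S3 = 0.
For each transient state i, a_i = sum_j P(i->j) * a_j:
  a_S1 = 1/4*a_S0 + 1/6*a_S1 + 0*a_S2 + 7/12*a_S3
  a_S2 = 1/6*a_S0 + 1/4*a_S1 + 1/12*a_S2 + 1/2*a_S3

Substituting a_S0 = 1 and a_S3 = 0, rearrange to (I - Q) a = r where r[i] = P(i -> S0):
  [5/6, 0] . (a_S1, a_S2) = 1/4
  [-1/4, 11/12] . (a_S1, a_S2) = 1/6

Solving yields:
  a_S1 = 3/10
  a_S2 = 29/110

Starting state is S1, so the absorption probability is a_S1 = 3/10.

Answer: 3/10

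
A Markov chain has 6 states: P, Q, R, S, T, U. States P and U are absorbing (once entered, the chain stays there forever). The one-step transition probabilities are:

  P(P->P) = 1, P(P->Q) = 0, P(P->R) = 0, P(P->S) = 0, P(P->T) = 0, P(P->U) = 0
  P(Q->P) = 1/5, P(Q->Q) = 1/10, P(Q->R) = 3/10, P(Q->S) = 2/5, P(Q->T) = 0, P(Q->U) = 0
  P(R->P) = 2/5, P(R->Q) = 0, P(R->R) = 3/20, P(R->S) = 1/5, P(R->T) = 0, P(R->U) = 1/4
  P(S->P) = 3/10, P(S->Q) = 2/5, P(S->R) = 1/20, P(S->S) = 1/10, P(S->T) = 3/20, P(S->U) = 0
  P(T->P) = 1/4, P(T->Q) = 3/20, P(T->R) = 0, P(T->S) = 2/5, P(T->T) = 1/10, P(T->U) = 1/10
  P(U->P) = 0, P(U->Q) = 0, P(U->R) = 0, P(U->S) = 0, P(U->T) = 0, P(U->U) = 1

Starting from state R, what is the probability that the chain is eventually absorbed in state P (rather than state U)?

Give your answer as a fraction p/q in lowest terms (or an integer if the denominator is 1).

Answer: 621/917

Derivation:
Let a_i = P(absorbed in P | start in state i).
Boundary conditions: a_P = 1, a_U = 0.
For each transient state i, a_i = sum_j P(i->j) * a_j:
  a_Q = 1/5*a_P + 1/10*a_Q + 3/10*a_R + 2/5*a_S + 0*a_T + 0*a_U
  a_R = 2/5*a_P + 0*a_Q + 3/20*a_R + 1/5*a_S + 0*a_T + 1/4*a_U
  a_S = 3/10*a_P + 2/5*a_Q + 1/20*a_R + 1/10*a_S + 3/20*a_T + 0*a_U
  a_T = 1/4*a_P + 3/20*a_Q + 0*a_R + 2/5*a_S + 1/10*a_T + 1/10*a_U

Substituting a_P = 1 and a_U = 0, rearrange to (I - Q) a = r where r[i] = P(i -> P):
  [9/10, -3/10, -2/5, 0] . (a_Q, a_R, a_S, a_T) = 1/5
  [0, 17/20, -1/5, 0] . (a_Q, a_R, a_S, a_T) = 2/5
  [-2/5, -1/20, 9/10, -3/20] . (a_Q, a_R, a_S, a_T) = 3/10
  [-3/20, 0, -2/5, 9/10] . (a_Q, a_R, a_S, a_T) = 1/4

Solving yields:
  a_Q = 2306/2751
  a_R = 621/917
  a_S = 3221/3668
  a_T = 13333/16506

Starting state is R, so the absorption probability is a_R = 621/917.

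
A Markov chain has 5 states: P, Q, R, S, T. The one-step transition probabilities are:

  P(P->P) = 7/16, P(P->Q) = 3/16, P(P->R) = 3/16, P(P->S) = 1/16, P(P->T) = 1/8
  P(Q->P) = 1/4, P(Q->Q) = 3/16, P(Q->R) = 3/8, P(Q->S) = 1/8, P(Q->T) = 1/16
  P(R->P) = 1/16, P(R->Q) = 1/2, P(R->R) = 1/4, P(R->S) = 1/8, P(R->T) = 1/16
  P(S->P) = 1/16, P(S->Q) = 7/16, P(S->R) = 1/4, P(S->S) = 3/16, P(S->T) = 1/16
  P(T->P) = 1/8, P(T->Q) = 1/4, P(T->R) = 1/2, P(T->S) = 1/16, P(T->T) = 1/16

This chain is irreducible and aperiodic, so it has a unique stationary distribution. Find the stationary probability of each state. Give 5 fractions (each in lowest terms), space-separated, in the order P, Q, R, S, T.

The stationary distribution satisfies pi = pi * P, i.e.:
  pi_P = 7/16*pi_P + 1/4*pi_Q + 1/16*pi_R + 1/16*pi_S + 1/8*pi_T
  pi_Q = 3/16*pi_P + 3/16*pi_Q + 1/2*pi_R + 7/16*pi_S + 1/4*pi_T
  pi_R = 3/16*pi_P + 3/8*pi_Q + 1/4*pi_R + 1/4*pi_S + 1/2*pi_T
  pi_S = 1/16*pi_P + 1/8*pi_Q + 1/8*pi_R + 3/16*pi_S + 1/16*pi_T
  pi_T = 1/8*pi_P + 1/16*pi_Q + 1/16*pi_R + 1/16*pi_S + 1/16*pi_T
with normalization: pi_P + pi_Q + pi_R + pi_S + pi_T = 1.

Using the first 4 balance equations plus normalization, the linear system A*pi = b is:
  [-9/16, 1/4, 1/16, 1/16, 1/8] . pi = 0
  [3/16, -13/16, 1/2, 7/16, 1/4] . pi = 0
  [3/16, 3/8, -3/4, 1/4, 1/2] . pi = 0
  [1/16, 1/8, 1/8, -13/16, 1/16] . pi = 0
  [1, 1, 1, 1, 1] . pi = 1

Solving yields:
  pi_P = 1807/8969
  pi_Q = 16855/53814
  pi_R = 15893/53814
  pi_S = 2061/17938
  pi_T = 1347/17938

Verification (pi * P):
  1807/8969*7/16 + 16855/53814*1/4 + 15893/53814*1/16 + 2061/17938*1/16 + 1347/17938*1/8 = 1807/8969 = pi_P  (ok)
  1807/8969*3/16 + 16855/53814*3/16 + 15893/53814*1/2 + 2061/17938*7/16 + 1347/17938*1/4 = 16855/53814 = pi_Q  (ok)
  1807/8969*3/16 + 16855/53814*3/8 + 15893/53814*1/4 + 2061/17938*1/4 + 1347/17938*1/2 = 15893/53814 = pi_R  (ok)
  1807/8969*1/16 + 16855/53814*1/8 + 15893/53814*1/8 + 2061/17938*3/16 + 1347/17938*1/16 = 2061/17938 = pi_S  (ok)
  1807/8969*1/8 + 16855/53814*1/16 + 15893/53814*1/16 + 2061/17938*1/16 + 1347/17938*1/16 = 1347/17938 = pi_T  (ok)

Answer: 1807/8969 16855/53814 15893/53814 2061/17938 1347/17938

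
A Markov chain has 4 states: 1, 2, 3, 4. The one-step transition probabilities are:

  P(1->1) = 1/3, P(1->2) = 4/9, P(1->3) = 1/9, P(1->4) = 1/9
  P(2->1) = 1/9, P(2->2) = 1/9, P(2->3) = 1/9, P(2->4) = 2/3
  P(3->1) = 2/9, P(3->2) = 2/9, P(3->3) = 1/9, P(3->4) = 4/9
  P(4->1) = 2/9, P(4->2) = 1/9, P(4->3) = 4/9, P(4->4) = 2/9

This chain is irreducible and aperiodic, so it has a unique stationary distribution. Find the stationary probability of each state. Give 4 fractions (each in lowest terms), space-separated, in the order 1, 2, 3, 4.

The stationary distribution satisfies pi = pi * P, i.e.:
  pi_1 = 1/3*pi_1 + 1/9*pi_2 + 2/9*pi_3 + 2/9*pi_4
  pi_2 = 4/9*pi_1 + 1/9*pi_2 + 2/9*pi_3 + 1/9*pi_4
  pi_3 = 1/9*pi_1 + 1/9*pi_2 + 1/9*pi_3 + 4/9*pi_4
  pi_4 = 1/9*pi_1 + 2/3*pi_2 + 4/9*pi_3 + 2/9*pi_4
with normalization: pi_1 + pi_2 + pi_3 + pi_4 = 1.

Using the first 3 balance equations plus normalization, the linear system A*pi = b is:
  [-2/3, 1/9, 2/9, 2/9] . pi = 0
  [4/9, -8/9, 2/9, 1/9] . pi = 0
  [1/9, 1/9, -8/9, 4/9] . pi = 0
  [1, 1, 1, 1] . pi = 1

Solving yields:
  pi_1 = 206/921
  pi_2 = 194/921
  pi_3 = 69/307
  pi_4 = 314/921

Verification (pi * P):
  206/921*1/3 + 194/921*1/9 + 69/307*2/9 + 314/921*2/9 = 206/921 = pi_1  (ok)
  206/921*4/9 + 194/921*1/9 + 69/307*2/9 + 314/921*1/9 = 194/921 = pi_2  (ok)
  206/921*1/9 + 194/921*1/9 + 69/307*1/9 + 314/921*4/9 = 69/307 = pi_3  (ok)
  206/921*1/9 + 194/921*2/3 + 69/307*4/9 + 314/921*2/9 = 314/921 = pi_4  (ok)

Answer: 206/921 194/921 69/307 314/921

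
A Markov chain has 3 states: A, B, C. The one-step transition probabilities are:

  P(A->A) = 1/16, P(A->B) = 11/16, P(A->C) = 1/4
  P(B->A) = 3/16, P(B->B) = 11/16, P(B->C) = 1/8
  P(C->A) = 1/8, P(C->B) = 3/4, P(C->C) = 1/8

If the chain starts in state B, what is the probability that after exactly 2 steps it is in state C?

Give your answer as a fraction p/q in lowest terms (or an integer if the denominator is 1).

Answer: 19/128

Derivation:
Computing P^2 by repeated multiplication:
P^1 =
  A: [1/16, 11/16, 1/4]
  B: [3/16, 11/16, 1/8]
  C: [1/8, 3/4, 1/8]
P^2 =
  A: [21/128, 45/64, 17/128]
  B: [5/32, 89/128, 19/128]
  C: [21/128, 89/128, 9/64]

(P^2)[B -> C] = 19/128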